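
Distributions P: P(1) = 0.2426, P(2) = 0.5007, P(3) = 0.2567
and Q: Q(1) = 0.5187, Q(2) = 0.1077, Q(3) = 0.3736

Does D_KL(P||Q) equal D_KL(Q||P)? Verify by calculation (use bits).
D_KL(P||Q) = 0.7051 bits, D_KL(Q||P) = 0.5322 bits. No — D_KL(P||Q) ≠ D_KL(Q||P) for this pair.

D_KL(P||Q) = Σ P(x) log₂(P(x)/Q(x))

Computing term by term:
  P(1)·log₂(P(1)/Q(1)) = 0.2426·log₂(0.2426/0.5187) = -0.26597
  P(2)·log₂(P(2)/Q(2)) = 0.5007·log₂(0.5007/0.1077) = 1.11002
  P(3)·log₂(P(3)/Q(3)) = 0.2567·log₂(0.2567/0.3736) = -0.13898

D_KL(P||Q) = -0.26597 + 1.11002 - 0.13898 = 0.70507 ≈ 0.7051 bits

D_KL(Q||P) = Σ Q(x) log₂(Q(x)/P(x))

Computing term by term:
  Q(1)·log₂(Q(1)/P(1)) = 0.5187·log₂(0.5187/0.2426) = 0.56866
  Q(2)·log₂(Q(2)/P(2)) = 0.1077·log₂(0.1077/0.5007) = -0.23876
  Q(3)·log₂(Q(3)/P(3)) = 0.3736·log₂(0.3736/0.2567) = 0.20227

D_KL(Q||P) = 0.56866 - 0.23876 + 0.20227 = 0.53217 ≈ 0.5322 bits

These are NOT equal (difference: 0.1729 bits). KL divergence is asymmetric: D_KL(P||Q) ≠ D_KL(Q||P) in general.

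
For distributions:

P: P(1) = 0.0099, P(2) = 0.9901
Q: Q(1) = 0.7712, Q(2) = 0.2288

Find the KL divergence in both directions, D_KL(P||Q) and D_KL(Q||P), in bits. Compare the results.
D_KL(P||Q) = 2.0304 bits, D_KL(Q||P) = 4.3623 bits. D_KL(Q||P) is larger than D_KL(P||Q) by 2.3319 bits; the two directions differ.

D_KL(P||Q) = Σ P(x) log₂(P(x)/Q(x))

Computing term by term:
  P(1)·log₂(P(1)/Q(1)) = 0.0099·log₂(0.0099/0.7712) = -0.06221
  P(2)·log₂(P(2)/Q(2)) = 0.9901·log₂(0.9901/0.2288) = 2.09256

D_KL(P||Q) = -0.06221 + 2.09256 = 2.03035 ≈ 2.0304 bits

D_KL(Q||P) = Σ Q(x) log₂(Q(x)/P(x))

Computing term by term:
  Q(1)·log₂(Q(1)/P(1)) = 0.7712·log₂(0.7712/0.0099) = 4.84586
  Q(2)·log₂(Q(2)/P(2)) = 0.2288·log₂(0.2288/0.9901) = -0.48357

D_KL(Q||P) = 4.84586 - 0.48357 = 4.36229 ≈ 4.3623 bits

These are NOT equal (difference: 2.3319 bits). KL divergence is asymmetric: D_KL(P||Q) ≠ D_KL(Q||P) in general.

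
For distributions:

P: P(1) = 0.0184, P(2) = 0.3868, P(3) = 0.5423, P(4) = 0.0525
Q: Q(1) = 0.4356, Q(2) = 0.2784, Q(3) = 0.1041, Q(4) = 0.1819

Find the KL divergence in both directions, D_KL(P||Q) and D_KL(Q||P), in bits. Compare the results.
D_KL(P||Q) = 1.2967 bits, D_KL(Q||P) = 1.9348 bits. D_KL(Q||P) is larger than D_KL(P||Q) by 0.6381 bits; the two directions differ.

D_KL(P||Q) = Σ P(x) log₂(P(x)/Q(x))

Computing term by term:
  P(1)·log₂(P(1)/Q(1)) = 0.0184·log₂(0.0184/0.4356) = -0.08400
  P(2)·log₂(P(2)/Q(2)) = 0.3868·log₂(0.3868/0.2784) = 0.18351
  P(3)·log₂(P(3)/Q(3)) = 0.5423·log₂(0.5423/0.1041) = 1.29128
  P(4)·log₂(P(4)/Q(4)) = 0.0525·log₂(0.0525/0.1819) = -0.09412

D_KL(P||Q) = -0.08400 + 0.18351 + 1.29128 - 0.09412 = 1.29667 ≈ 1.2967 bits

D_KL(Q||P) = Σ Q(x) log₂(Q(x)/P(x))

Computing term by term:
  Q(1)·log₂(Q(1)/P(1)) = 0.4356·log₂(0.4356/0.0184) = 1.98861
  Q(2)·log₂(Q(2)/P(2)) = 0.2784·log₂(0.2784/0.3868) = -0.13208
  Q(3)·log₂(Q(3)/P(3)) = 0.1041·log₂(0.1041/0.5423) = -0.24787
  Q(4)·log₂(Q(4)/P(4)) = 0.1819·log₂(0.1819/0.0525) = 0.32610

D_KL(Q||P) = 1.98861 - 0.13208 - 0.24787 + 0.32610 = 1.93476 ≈ 1.9348 bits

These are NOT equal (difference: 0.6381 bits). KL divergence is asymmetric: D_KL(P||Q) ≠ D_KL(Q||P) in general.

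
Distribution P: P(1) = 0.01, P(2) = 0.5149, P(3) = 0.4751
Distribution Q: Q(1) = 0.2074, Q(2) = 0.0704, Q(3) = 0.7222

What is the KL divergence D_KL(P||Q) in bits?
1.1473 bits

D_KL(P||Q) = Σ P(x) log₂(P(x)/Q(x))

Computing term by term:
  P(1)·log₂(P(1)/Q(1)) = 0.01·log₂(0.01/0.2074) = -0.04374
  P(2)·log₂(P(2)/Q(2)) = 0.5149·log₂(0.5149/0.0704) = 1.47810
  P(3)·log₂(P(3)/Q(3)) = 0.4751·log₂(0.4751/0.7222) = -0.28704

D_KL(P||Q) = -0.04374 + 1.47810 - 0.28704 = 1.14732 ≈ 1.1473 bits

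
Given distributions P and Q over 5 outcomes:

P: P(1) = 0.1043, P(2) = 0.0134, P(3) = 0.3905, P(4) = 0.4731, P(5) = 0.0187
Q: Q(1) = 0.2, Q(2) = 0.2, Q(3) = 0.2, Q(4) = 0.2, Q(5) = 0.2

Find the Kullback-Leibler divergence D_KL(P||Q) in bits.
0.7505 bits

D_KL(P||Q) = Σ P(x) log₂(P(x)/Q(x))

Computing term by term:
  P(1)·log₂(P(1)/Q(1)) = 0.1043·log₂(0.1043/0.2) = -0.09796
  P(2)·log₂(P(2)/Q(2)) = 0.0134·log₂(0.0134/0.2) = -0.05226
  P(3)·log₂(P(3)/Q(3)) = 0.3905·log₂(0.3905/0.2) = 0.37696
  P(4)·log₂(P(4)/Q(4)) = 0.4731·log₂(0.4731/0.2) = 0.58766
  P(5)·log₂(P(5)/Q(5)) = 0.0187·log₂(0.0187/0.2) = -0.06393

D_KL(P||Q) = -0.09796 - 0.05226 + 0.37696 + 0.58766 - 0.06393 = 0.75047 ≈ 0.7505 bits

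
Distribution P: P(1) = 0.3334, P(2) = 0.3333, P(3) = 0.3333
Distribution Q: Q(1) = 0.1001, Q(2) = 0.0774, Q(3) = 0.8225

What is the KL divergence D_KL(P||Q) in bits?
0.8464 bits

D_KL(P||Q) = Σ P(x) log₂(P(x)/Q(x))

Computing term by term:
  P(1)·log₂(P(1)/Q(1)) = 0.3334·log₂(0.3334/0.1001) = 0.57872
  P(2)·log₂(P(2)/Q(2)) = 0.3333·log₂(0.3333/0.0774) = 0.70207
  P(3)·log₂(P(3)/Q(3)) = 0.3333·log₂(0.3333/0.8225) = -0.43435

D_KL(P||Q) = 0.57872 + 0.70207 - 0.43435 = 0.84644 ≈ 0.8464 bits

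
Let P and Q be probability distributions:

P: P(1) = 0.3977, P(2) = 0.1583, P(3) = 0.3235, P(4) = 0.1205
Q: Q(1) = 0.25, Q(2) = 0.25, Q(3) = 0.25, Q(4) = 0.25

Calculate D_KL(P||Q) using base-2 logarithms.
0.1554 bits

D_KL(P||Q) = Σ P(x) log₂(P(x)/Q(x))

Computing term by term:
  P(1)·log₂(P(1)/Q(1)) = 0.3977·log₂(0.3977/0.25) = 0.26636
  P(2)·log₂(P(2)/Q(2)) = 0.1583·log₂(0.1583/0.25) = -0.10436
  P(3)·log₂(P(3)/Q(3)) = 0.3235·log₂(0.3235/0.25) = 0.12029
  P(4)·log₂(P(4)/Q(4)) = 0.1205·log₂(0.1205/0.25) = -0.12687

D_KL(P||Q) = 0.26636 - 0.10436 + 0.12029 - 0.12687 = 0.15542 ≈ 0.1554 bits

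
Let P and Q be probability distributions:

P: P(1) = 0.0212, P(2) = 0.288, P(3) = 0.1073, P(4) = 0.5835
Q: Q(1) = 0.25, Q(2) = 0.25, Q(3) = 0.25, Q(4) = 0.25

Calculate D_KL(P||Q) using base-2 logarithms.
0.5659 bits

D_KL(P||Q) = Σ P(x) log₂(P(x)/Q(x))

Computing term by term:
  P(1)·log₂(P(1)/Q(1)) = 0.0212·log₂(0.0212/0.25) = -0.07547
  P(2)·log₂(P(2)/Q(2)) = 0.288·log₂(0.288/0.25) = 0.05879
  P(3)·log₂(P(3)/Q(3)) = 0.1073·log₂(0.1073/0.25) = -0.13094
  P(4)·log₂(P(4)/Q(4)) = 0.5835·log₂(0.5835/0.25) = 0.71351

D_KL(P||Q) = -0.07547 + 0.05879 - 0.13094 + 0.71351 = 0.56589 ≈ 0.5659 bits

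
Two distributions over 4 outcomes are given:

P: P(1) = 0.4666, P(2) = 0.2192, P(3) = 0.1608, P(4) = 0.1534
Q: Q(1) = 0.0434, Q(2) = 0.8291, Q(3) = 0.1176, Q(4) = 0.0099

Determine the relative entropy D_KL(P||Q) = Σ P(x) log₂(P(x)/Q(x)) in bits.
1.8571 bits

D_KL(P||Q) = Σ P(x) log₂(P(x)/Q(x))

Computing term by term:
  P(1)·log₂(P(1)/Q(1)) = 0.4666·log₂(0.4666/0.0434) = 1.59877
  P(2)·log₂(P(2)/Q(2)) = 0.2192·log₂(0.2192/0.8291) = -0.42071
  P(3)·log₂(P(3)/Q(3)) = 0.1608·log₂(0.1608/0.1176) = 0.07258
  P(4)·log₂(P(4)/Q(4)) = 0.1534·log₂(0.1534/0.0099) = 0.60650

D_KL(P||Q) = 1.59877 - 0.42071 + 0.07258 + 0.60650 = 1.85714 ≈ 1.8571 bits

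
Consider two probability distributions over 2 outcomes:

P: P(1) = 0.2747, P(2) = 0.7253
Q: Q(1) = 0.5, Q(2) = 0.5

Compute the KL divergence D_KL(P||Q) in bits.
0.1519 bits

D_KL(P||Q) = Σ P(x) log₂(P(x)/Q(x))

Computing term by term:
  P(1)·log₂(P(1)/Q(1)) = 0.2747·log₂(0.2747/0.5) = -0.23736
  P(2)·log₂(P(2)/Q(2)) = 0.7253·log₂(0.7253/0.5) = 0.38923

D_KL(P||Q) = -0.23736 + 0.38923 = 0.15187 ≈ 0.1519 bits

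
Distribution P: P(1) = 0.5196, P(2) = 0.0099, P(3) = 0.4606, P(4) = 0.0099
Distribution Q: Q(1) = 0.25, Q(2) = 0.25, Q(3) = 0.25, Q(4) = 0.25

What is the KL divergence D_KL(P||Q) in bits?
0.8622 bits

D_KL(P||Q) = Σ P(x) log₂(P(x)/Q(x))

Computing term by term:
  P(1)·log₂(P(1)/Q(1)) = 0.5196·log₂(0.5196/0.25) = 0.54842
  P(2)·log₂(P(2)/Q(2)) = 0.0099·log₂(0.0099/0.25) = -0.04612
  P(3)·log₂(P(3)/Q(3)) = 0.4606·log₂(0.4606/0.25) = 0.40606
  P(4)·log₂(P(4)/Q(4)) = 0.0099·log₂(0.0099/0.25) = -0.04612

D_KL(P||Q) = 0.54842 - 0.04612 + 0.40606 - 0.04612 = 0.86224 ≈ 0.8622 bits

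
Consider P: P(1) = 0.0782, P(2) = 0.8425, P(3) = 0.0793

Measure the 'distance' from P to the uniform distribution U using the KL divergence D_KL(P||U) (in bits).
0.7992 bits

U(i) = 1/3 for all i

D_KL(P||U) = Σ P(x) log₂(P(x) / (1/3))
           = Σ P(x) log₂(P(x)) + log₂(3)
           = log₂(3) - H(P)

H(P) = -Σ P(x) log₂(P(x)):
  -P(1)·log₂(P(1)) = -(0.0782)·log₂(0.0782) = 0.28752
  -P(2)·log₂(P(2)) = -(0.8425)·log₂(0.8425) = 0.20831
  -P(3)·log₂(P(3)) = -(0.0793)·log₂(0.0793) = 0.28996
H(P) = 0.28752 + 0.20831 + 0.28996 = 0.78579 bits

log₂(3) = 1.58496 bits

D_KL(P||U) = 1.58496 - 0.78579 = 0.79917 ≈ 0.7992 bits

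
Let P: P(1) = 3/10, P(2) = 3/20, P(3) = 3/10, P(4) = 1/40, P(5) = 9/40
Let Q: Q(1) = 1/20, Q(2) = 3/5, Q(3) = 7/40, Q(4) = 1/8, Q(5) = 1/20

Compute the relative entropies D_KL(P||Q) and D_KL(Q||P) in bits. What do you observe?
D_KL(P||Q) = 1.1390 bits, D_KL(Q||P) = 1.1164 bits. The two directions give different values (D_KL(P||Q) exceeds D_KL(Q||P) by 0.0226 bits): KL divergence is asymmetric.

D_KL(P||Q) = Σ P(x) log₂(P(x)/Q(x))

Computing term by term:
  P(1)·log₂(P(1)/Q(1)) = (3/10)·log₂((3/10)/(1/20)) = 0.77549
  P(2)·log₂(P(2)/Q(2)) = (3/20)·log₂((3/20)/(3/5)) = -0.30000
  P(3)·log₂(P(3)/Q(3)) = (3/10)·log₂((3/10)/(7/40)) = 0.23328
  P(4)·log₂(P(4)/Q(4)) = (1/40)·log₂((1/40)/(1/8)) = -0.05805
  P(5)·log₂(P(5)/Q(5)) = (9/40)·log₂((9/40)/(1/20)) = 0.48823

D_KL(P||Q) = 0.77549 - 0.30000 + 0.23328 - 0.05805 + 0.48823 = 1.13895 ≈ 1.1390 bits

D_KL(Q||P) = Σ Q(x) log₂(Q(x)/P(x))

Computing term by term:
  Q(1)·log₂(Q(1)/P(1)) = (1/20)·log₂((1/20)/(3/10)) = -0.12925
  Q(2)·log₂(Q(2)/P(2)) = (3/5)·log₂((3/5)/(3/20)) = 1.20000
  Q(3)·log₂(Q(3)/P(3)) = (7/40)·log₂((7/40)/(3/10)) = -0.13608
  Q(4)·log₂(Q(4)/P(4)) = (1/8)·log₂((1/8)/(1/40)) = 0.29024
  Q(5)·log₂(Q(5)/P(5)) = (1/20)·log₂((1/20)/(9/40)) = -0.10850

D_KL(Q||P) = -0.12925 + 1.20000 - 0.13608 + 0.29024 - 0.10850 = 1.11641 ≈ 1.1164 bits

These are NOT equal (difference: 0.0226 bits). KL divergence is asymmetric: D_KL(P||Q) ≠ D_KL(Q||P) in general.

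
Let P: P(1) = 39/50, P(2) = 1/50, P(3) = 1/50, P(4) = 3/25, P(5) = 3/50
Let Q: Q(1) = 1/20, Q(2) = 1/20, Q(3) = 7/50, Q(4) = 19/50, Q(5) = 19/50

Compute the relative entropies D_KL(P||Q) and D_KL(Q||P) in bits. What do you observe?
D_KL(P||Q) = 2.6496 bits, D_KL(Q||P) = 1.9048 bits. The two directions give different values (D_KL(P||Q) exceeds D_KL(Q||P) by 0.7448 bits): KL divergence is asymmetric.

D_KL(P||Q) = Σ P(x) log₂(P(x)/Q(x))

Computing term by term:
  P(1)·log₂(P(1)/Q(1)) = (39/50)·log₂((39/50)/(1/20)) = 3.09151
  P(2)·log₂(P(2)/Q(2)) = (1/50)·log₂((1/50)/(1/20)) = -0.02644
  P(3)·log₂(P(3)/Q(3)) = (1/50)·log₂((1/50)/(7/50)) = -0.05615
  P(4)·log₂(P(4)/Q(4)) = (3/25)·log₂((3/25)/(19/50)) = -0.19956
  P(5)·log₂(P(5)/Q(5)) = (3/50)·log₂((3/50)/(19/50)) = -0.15978

D_KL(P||Q) = 3.09151 - 0.02644 - 0.05615 - 0.19956 - 0.15978 = 2.64958 ≈ 2.6496 bits

D_KL(Q||P) = Σ Q(x) log₂(Q(x)/P(x))

Computing term by term:
  Q(1)·log₂(Q(1)/P(1)) = (1/20)·log₂((1/20)/(39/50)) = -0.19817
  Q(2)·log₂(Q(2)/P(2)) = (1/20)·log₂((1/20)/(1/50)) = 0.06610
  Q(3)·log₂(Q(3)/P(3)) = (7/50)·log₂((7/50)/(1/50)) = 0.39303
  Q(4)·log₂(Q(4)/P(4)) = (19/50)·log₂((19/50)/(3/25)) = 0.63193
  Q(5)·log₂(Q(5)/P(5)) = (19/50)·log₂((19/50)/(3/50)) = 1.01193

D_KL(Q||P) = -0.19817 + 0.06610 + 0.39303 + 0.63193 + 1.01193 = 1.90482 ≈ 1.9048 bits

These are NOT equal (difference: 0.7448 bits). KL divergence is asymmetric: D_KL(P||Q) ≠ D_KL(Q||P) in general.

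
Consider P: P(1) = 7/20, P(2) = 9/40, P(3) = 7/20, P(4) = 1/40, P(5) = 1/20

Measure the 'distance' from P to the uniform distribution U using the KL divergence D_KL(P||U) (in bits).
0.4284 bits

U(i) = 1/5 for all i

D_KL(P||U) = Σ P(x) log₂(P(x) / (1/5))
           = Σ P(x) log₂(P(x)) + log₂(5)
           = log₂(5) - H(P)

H(P) = -Σ P(x) log₂(P(x)):
  -P(1)·log₂(P(1)) = -(7/20)·log₂(7/20) = 0.53010
  -P(2)·log₂(P(2)) = -(9/40)·log₂(9/40) = 0.48420
  -P(3)·log₂(P(3)) = -(7/20)·log₂(7/20) = 0.53010
  -P(4)·log₂(P(4)) = -(1/40)·log₂(1/40) = 0.13305
  -P(5)·log₂(P(5)) = -(1/20)·log₂(1/20) = 0.21610
H(P) = 0.53010 + 0.48420 + 0.53010 + 0.13305 + 0.21610 = 1.89355 bits

log₂(5) = 2.32193 bits

D_KL(P||U) = 2.32193 - 1.89355 = 0.42838 ≈ 0.4284 bits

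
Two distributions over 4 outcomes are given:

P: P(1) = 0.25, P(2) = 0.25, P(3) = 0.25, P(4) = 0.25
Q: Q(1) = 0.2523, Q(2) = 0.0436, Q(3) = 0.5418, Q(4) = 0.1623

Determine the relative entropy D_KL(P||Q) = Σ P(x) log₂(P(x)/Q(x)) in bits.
0.5034 bits

D_KL(P||Q) = Σ P(x) log₂(P(x)/Q(x))

Computing term by term:
  P(1)·log₂(P(1)/Q(1)) = 0.25·log₂(0.25/0.2523) = -0.00330
  P(2)·log₂(P(2)/Q(2)) = 0.25·log₂(0.25/0.0436) = 0.62988
  P(3)·log₂(P(3)/Q(3)) = 0.25·log₂(0.25/0.5418) = -0.27896
  P(4)·log₂(P(4)/Q(4)) = 0.25·log₂(0.25/0.1623) = 0.15582

D_KL(P||Q) = -0.00330 + 0.62988 - 0.27896 + 0.15582 = 0.50344 ≈ 0.5034 bits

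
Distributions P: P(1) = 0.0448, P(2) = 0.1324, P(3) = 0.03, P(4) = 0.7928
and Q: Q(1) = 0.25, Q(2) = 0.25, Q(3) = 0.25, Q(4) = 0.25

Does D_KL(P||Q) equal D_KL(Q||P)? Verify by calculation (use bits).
D_KL(P||Q) = 0.9957 bits, D_KL(Q||P) = 1.1978 bits. No — D_KL(P||Q) ≠ D_KL(Q||P) for this pair.

D_KL(P||Q) = Σ P(x) log₂(P(x)/Q(x))

Computing term by term:
  P(1)·log₂(P(1)/Q(1)) = 0.0448·log₂(0.0448/0.25) = -0.11112
  P(2)·log₂(P(2)/Q(2)) = 0.1324·log₂(0.1324/0.25) = -0.12141
  P(3)·log₂(P(3)/Q(3)) = 0.03·log₂(0.03/0.25) = -0.09177
  P(4)·log₂(P(4)/Q(4)) = 0.7928·log₂(0.7928/0.25) = 1.32003

D_KL(P||Q) = -0.11112 - 0.12141 - 0.09177 + 1.32003 = 0.99573 ≈ 0.9957 bits

D_KL(Q||P) = Σ Q(x) log₂(Q(x)/P(x))

Computing term by term:
  Q(1)·log₂(Q(1)/P(1)) = 0.25·log₂(0.25/0.0448) = 0.62009
  Q(2)·log₂(Q(2)/P(2)) = 0.25·log₂(0.25/0.1324) = 0.22926
  Q(3)·log₂(Q(3)/P(3)) = 0.25·log₂(0.25/0.03) = 0.76472
  Q(4)·log₂(Q(4)/P(4)) = 0.25·log₂(0.25/0.7928) = -0.41626

D_KL(Q||P) = 0.62009 + 0.22926 + 0.76472 - 0.41626 = 1.19781 ≈ 1.1978 bits

These are NOT equal (difference: 0.2021 bits). KL divergence is asymmetric: D_KL(P||Q) ≠ D_KL(Q||P) in general.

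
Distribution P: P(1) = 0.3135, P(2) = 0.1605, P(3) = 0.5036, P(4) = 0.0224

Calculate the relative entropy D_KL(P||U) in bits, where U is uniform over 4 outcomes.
0.4306 bits

U(i) = 1/4 for all i

D_KL(P||U) = Σ P(x) log₂(P(x) / (1/4))
           = Σ P(x) log₂(P(x)) + log₂(4)
           = log₂(4) - H(P)

H(P) = -Σ P(x) log₂(P(x)):
  -P(1)·log₂(P(1)) = -(0.3135)·log₂(0.3135) = 0.52463
  -P(2)·log₂(P(2)) = -(0.1605)·log₂(0.1605) = 0.42362
  -P(3)·log₂(P(3)) = -(0.5036)·log₂(0.5036) = 0.49839
  -P(4)·log₂(P(4)) = -(0.0224)·log₂(0.0224) = 0.12276
H(P) = 0.52463 + 0.42362 + 0.49839 + 0.12276 = 1.56940 bits

log₂(4) = 2.00000 bits

D_KL(P||U) = 2.00000 - 1.56940 = 0.43060 ≈ 0.4306 bits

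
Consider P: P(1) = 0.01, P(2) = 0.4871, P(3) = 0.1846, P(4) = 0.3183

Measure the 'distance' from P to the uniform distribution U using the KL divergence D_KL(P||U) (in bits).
0.4524 bits

U(i) = 1/4 for all i

D_KL(P||U) = Σ P(x) log₂(P(x) / (1/4))
           = Σ P(x) log₂(P(x)) + log₂(4)
           = log₂(4) - H(P)

H(P) = -Σ P(x) log₂(P(x)):
  -P(1)·log₂(P(1)) = -(0.01)·log₂(0.01) = 0.06644
  -P(2)·log₂(P(2)) = -(0.4871)·log₂(0.4871) = 0.50547
  -P(3)·log₂(P(3)) = -(0.1846)·log₂(0.1846) = 0.44997
  -P(4)·log₂(P(4)) = -(0.3183)·log₂(0.3183) = 0.52569
H(P) = 0.06644 + 0.50547 + 0.44997 + 0.52569 = 1.54757 bits

log₂(4) = 2.00000 bits

D_KL(P||U) = 2.00000 - 1.54757 = 0.45243 ≈ 0.4524 bits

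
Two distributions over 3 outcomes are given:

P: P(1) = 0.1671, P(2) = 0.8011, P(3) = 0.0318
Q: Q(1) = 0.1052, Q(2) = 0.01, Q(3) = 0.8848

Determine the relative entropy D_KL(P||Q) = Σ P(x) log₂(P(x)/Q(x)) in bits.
5.0251 bits

D_KL(P||Q) = Σ P(x) log₂(P(x)/Q(x))

Computing term by term:
  P(1)·log₂(P(1)/Q(1)) = 0.1671·log₂(0.1671/0.1052) = 0.11155
  P(2)·log₂(P(2)/Q(2)) = 0.8011·log₂(0.8011/0.01) = 5.06608
  P(3)·log₂(P(3)/Q(3)) = 0.0318·log₂(0.0318/0.8848) = -0.15258

D_KL(P||Q) = 0.11155 + 5.06608 - 0.15258 = 5.02505 ≈ 5.0251 bits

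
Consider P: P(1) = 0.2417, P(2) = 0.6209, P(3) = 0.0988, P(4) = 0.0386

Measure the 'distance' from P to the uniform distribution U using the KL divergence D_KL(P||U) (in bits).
0.5668 bits

U(i) = 1/4 for all i

D_KL(P||U) = Σ P(x) log₂(P(x) / (1/4))
           = Σ P(x) log₂(P(x)) + log₂(4)
           = log₂(4) - H(P)

H(P) = -Σ P(x) log₂(P(x)):
  -P(1)·log₂(P(1)) = -(0.2417)·log₂(0.2417) = 0.49517
  -P(2)·log₂(P(2)) = -(0.6209)·log₂(0.6209) = 0.42691
  -P(3)·log₂(P(3)) = -(0.0988)·log₂(0.0988) = 0.32993
  -P(4)·log₂(P(4)) = -(0.0386)·log₂(0.0386) = 0.18124
H(P) = 0.49517 + 0.42691 + 0.32993 + 0.18124 = 1.43325 bits

log₂(4) = 2.00000 bits

D_KL(P||U) = 2.00000 - 1.43325 = 0.56675 ≈ 0.5668 bits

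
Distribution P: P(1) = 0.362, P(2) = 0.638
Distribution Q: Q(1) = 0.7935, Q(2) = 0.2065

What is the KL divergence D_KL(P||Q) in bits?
0.6284 bits

D_KL(P||Q) = Σ P(x) log₂(P(x)/Q(x))

Computing term by term:
  P(1)·log₂(P(1)/Q(1)) = 0.362·log₂(0.362/0.7935) = -0.40987
  P(2)·log₂(P(2)/Q(2)) = 0.638·log₂(0.638/0.2065) = 1.03829

D_KL(P||Q) = -0.40987 + 1.03829 = 0.62842 ≈ 0.6284 bits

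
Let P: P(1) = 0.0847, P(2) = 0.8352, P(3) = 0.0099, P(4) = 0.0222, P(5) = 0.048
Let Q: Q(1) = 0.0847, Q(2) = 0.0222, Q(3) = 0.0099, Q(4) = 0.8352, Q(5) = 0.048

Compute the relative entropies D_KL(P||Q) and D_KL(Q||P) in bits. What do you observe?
D_KL(P||Q) = 4.2548 bits, D_KL(Q||P) = 4.2548 bits. The two directions give the same value here, because Q is a self-inverse relabeling of P; in general KL divergence is asymmetric.

D_KL(P||Q) = Σ P(x) log₂(P(x)/Q(x))

Computing term by term:
  P(1)·log₂(P(1)/Q(1)) = 0.0847·log₂(0.0847/0.0847) = 0.00000
  P(2)·log₂(P(2)/Q(2)) = 0.8352·log₂(0.8352/0.0222) = 4.37101
  P(3)·log₂(P(3)/Q(3)) = 0.0099·log₂(0.0099/0.0099) = 0.00000
  P(4)·log₂(P(4)/Q(4)) = 0.0222·log₂(0.0222/0.8352) = -0.11618
  P(5)·log₂(P(5)/Q(5)) = 0.048·log₂(0.048/0.048) = 0.00000

D_KL(P||Q) = 0.00000 + 4.37101 + 0.00000 - 0.11618 + 0.00000 = 4.25483 ≈ 4.2548 bits

D_KL(Q||P) = Σ Q(x) log₂(Q(x)/P(x))

Computing term by term:
  Q(1)·log₂(Q(1)/P(1)) = 0.0847·log₂(0.0847/0.0847) = 0.00000
  Q(2)·log₂(Q(2)/P(2)) = 0.0222·log₂(0.0222/0.8352) = -0.11618
  Q(3)·log₂(Q(3)/P(3)) = 0.0099·log₂(0.0099/0.0099) = 0.00000
  Q(4)·log₂(Q(4)/P(4)) = 0.8352·log₂(0.8352/0.0222) = 4.37101
  Q(5)·log₂(Q(5)/P(5)) = 0.048·log₂(0.048/0.048) = 0.00000

D_KL(Q||P) = 0.00000 - 0.11618 + 0.00000 + 4.37101 + 0.00000 = 4.25483 ≈ 4.2548 bits

These ARE equal here. Q is P with outcomes relabeled (Q(2) = P(4), Q(4) = P(2)) by a relabeling that is its own inverse, so the two sums contain exactly the same terms in a different order. This is a special case — KL divergence is not symmetric in general: D_KL(P||Q) ≠ D_KL(Q||P) for most P, Q.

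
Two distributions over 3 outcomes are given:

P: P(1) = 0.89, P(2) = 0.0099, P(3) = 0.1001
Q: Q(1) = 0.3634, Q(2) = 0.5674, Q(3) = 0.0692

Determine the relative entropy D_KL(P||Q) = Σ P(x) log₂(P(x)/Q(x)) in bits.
1.1456 bits

D_KL(P||Q) = Σ P(x) log₂(P(x)/Q(x))

Computing term by term:
  P(1)·log₂(P(1)/Q(1)) = 0.89·log₂(0.89/0.3634) = 1.15010
  P(2)·log₂(P(2)/Q(2)) = 0.0099·log₂(0.0099/0.5674) = -0.05782
  P(3)·log₂(P(3)/Q(3)) = 0.1001·log₂(0.1001/0.0692) = 0.05331

D_KL(P||Q) = 1.15010 - 0.05782 + 0.05331 = 1.14559 ≈ 1.1456 bits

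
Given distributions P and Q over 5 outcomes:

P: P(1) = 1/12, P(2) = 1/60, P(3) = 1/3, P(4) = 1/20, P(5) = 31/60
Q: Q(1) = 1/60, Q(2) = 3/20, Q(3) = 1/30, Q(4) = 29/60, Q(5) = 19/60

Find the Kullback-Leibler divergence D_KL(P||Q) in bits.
1.4492 bits

D_KL(P||Q) = Σ P(x) log₂(P(x)/Q(x))

Computing term by term:
  P(1)·log₂(P(1)/Q(1)) = (1/12)·log₂((1/12)/(1/60)) = 0.19349
  P(2)·log₂(P(2)/Q(2)) = (1/60)·log₂((1/60)/(3/20)) = -0.05283
  P(3)·log₂(P(3)/Q(3)) = (1/3)·log₂((1/3)/(1/30)) = 1.10731
  P(4)·log₂(P(4)/Q(4)) = (1/20)·log₂((1/20)/(29/60)) = -0.16365
  P(5)·log₂(P(5)/Q(5)) = (31/60)·log₂((31/60)/(19/60)) = 0.36491

D_KL(P||Q) = 0.19349 - 0.05283 + 1.10731 - 0.16365 + 0.36491 = 1.44923 ≈ 1.4492 bits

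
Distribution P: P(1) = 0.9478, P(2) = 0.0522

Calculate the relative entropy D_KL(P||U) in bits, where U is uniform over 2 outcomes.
0.7043 bits

U(i) = 1/2 for all i

D_KL(P||U) = Σ P(x) log₂(P(x) / (1/2))
           = Σ P(x) log₂(P(x)) + log₂(2)
           = log₂(2) - H(P)

H(P) = -Σ P(x) log₂(P(x)):
  -P(1)·log₂(P(1)) = -(0.9478)·log₂(0.9478) = 0.07331
  -P(2)·log₂(P(2)) = -(0.0522)·log₂(0.0522) = 0.22236
H(P) = 0.07331 + 0.22236 = 0.29567 bits

log₂(2) = 1.00000 bits

D_KL(P||U) = 1.00000 - 0.29567 = 0.70433 ≈ 0.7043 bits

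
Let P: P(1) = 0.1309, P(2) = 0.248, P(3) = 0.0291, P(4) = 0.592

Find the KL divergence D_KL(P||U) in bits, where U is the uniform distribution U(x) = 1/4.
0.5209 bits

U(i) = 1/4 for all i

D_KL(P||U) = Σ P(x) log₂(P(x) / (1/4))
           = Σ P(x) log₂(P(x)) + log₂(4)
           = log₂(4) - H(P)

H(P) = -Σ P(x) log₂(P(x)):
  -P(1)·log₂(P(1)) = -(0.1309)·log₂(0.1309) = 0.38399
  -P(2)·log₂(P(2)) = -(0.248)·log₂(0.248) = 0.49887
  -P(3)·log₂(P(3)) = -(0.0291)·log₂(0.0291) = 0.14849
  -P(4)·log₂(P(4)) = -(0.592)·log₂(0.592) = 0.44775
H(P) = 0.38399 + 0.49887 + 0.14849 + 0.44775 = 1.47910 bits

log₂(4) = 2.00000 bits

D_KL(P||U) = 2.00000 - 1.47910 = 0.52090 ≈ 0.5209 bits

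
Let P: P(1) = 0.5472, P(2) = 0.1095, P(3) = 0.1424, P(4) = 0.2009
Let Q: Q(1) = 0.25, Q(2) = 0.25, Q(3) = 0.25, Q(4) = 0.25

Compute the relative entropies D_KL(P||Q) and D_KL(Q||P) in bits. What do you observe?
D_KL(P||Q) = 0.3090 bits, D_KL(Q||P) = 0.2971 bits. The two directions give different values (D_KL(P||Q) exceeds D_KL(Q||P) by 0.0119 bits): KL divergence is asymmetric.

D_KL(P||Q) = Σ P(x) log₂(P(x)/Q(x))

Computing term by term:
  P(1)·log₂(P(1)/Q(1)) = 0.5472·log₂(0.5472/0.25) = 0.61841
  P(2)·log₂(P(2)/Q(2)) = 0.1095·log₂(0.1095/0.25) = -0.13041
  P(3)·log₂(P(3)/Q(3)) = 0.1424·log₂(0.1424/0.25) = -0.11563
  P(4)·log₂(P(4)/Q(4)) = 0.2009·log₂(0.2009/0.25) = -0.06337

D_KL(P||Q) = 0.61841 - 0.13041 - 0.11563 - 0.06337 = 0.30900 ≈ 0.3090 bits

D_KL(Q||P) = Σ Q(x) log₂(Q(x)/P(x))

Computing term by term:
  Q(1)·log₂(Q(1)/P(1)) = 0.25·log₂(0.25/0.5472) = -0.28254
  Q(2)·log₂(Q(2)/P(2)) = 0.25·log₂(0.25/0.1095) = 0.29775
  Q(3)·log₂(Q(3)/P(3)) = 0.25·log₂(0.25/0.1424) = 0.20299
  Q(4)·log₂(Q(4)/P(4)) = 0.25·log₂(0.25/0.2009) = 0.07886

D_KL(Q||P) = -0.28254 + 0.29775 + 0.20299 + 0.07886 = 0.29706 ≈ 0.2971 bits

These are NOT equal (difference: 0.0119 bits). KL divergence is asymmetric: D_KL(P||Q) ≠ D_KL(Q||P) in general.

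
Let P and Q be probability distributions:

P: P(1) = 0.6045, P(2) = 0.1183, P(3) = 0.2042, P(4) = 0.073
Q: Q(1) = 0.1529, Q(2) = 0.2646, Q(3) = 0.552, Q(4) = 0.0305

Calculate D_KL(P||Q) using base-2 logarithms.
0.8604 bits

D_KL(P||Q) = Σ P(x) log₂(P(x)/Q(x))

Computing term by term:
  P(1)·log₂(P(1)/Q(1)) = 0.6045·log₂(0.6045/0.1529) = 1.19882
  P(2)·log₂(P(2)/Q(2)) = 0.1183·log₂(0.1183/0.2646) = -0.13739
  P(3)·log₂(P(3)/Q(3)) = 0.2042·log₂(0.2042/0.552) = -0.29296
  P(4)·log₂(P(4)/Q(4)) = 0.073·log₂(0.073/0.0305) = 0.09191

D_KL(P||Q) = 1.19882 - 0.13739 - 0.29296 + 0.09191 = 0.86038 ≈ 0.8604 bits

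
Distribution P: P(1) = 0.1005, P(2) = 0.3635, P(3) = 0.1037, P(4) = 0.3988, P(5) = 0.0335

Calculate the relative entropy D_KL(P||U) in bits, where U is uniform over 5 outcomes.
0.4260 bits

U(i) = 1/5 for all i

D_KL(P||U) = Σ P(x) log₂(P(x) / (1/5))
           = Σ P(x) log₂(P(x)) + log₂(5)
           = log₂(5) - H(P)

H(P) = -Σ P(x) log₂(P(x)):
  -P(1)·log₂(P(1)) = -(0.1005)·log₂(0.1005) = 0.33313
  -P(2)·log₂(P(2)) = -(0.3635)·log₂(0.3635) = 0.53070
  -P(3)·log₂(P(3)) = -(0.1037)·log₂(0.1037) = 0.33905
  -P(4)·log₂(P(4)) = -(0.3988)·log₂(0.3988) = 0.52891
  -P(5)·log₂(P(5)) = -(0.0335)·log₂(0.0335) = 0.16414
H(P) = 0.33313 + 0.53070 + 0.33905 + 0.52891 + 0.16414 = 1.89593 bits

log₂(5) = 2.32193 bits

D_KL(P||U) = 2.32193 - 1.89593 = 0.42600 ≈ 0.4260 bits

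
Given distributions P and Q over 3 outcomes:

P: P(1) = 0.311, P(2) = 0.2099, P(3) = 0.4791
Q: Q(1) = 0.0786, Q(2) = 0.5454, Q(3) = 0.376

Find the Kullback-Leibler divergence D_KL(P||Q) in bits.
0.4955 bits

D_KL(P||Q) = Σ P(x) log₂(P(x)/Q(x))

Computing term by term:
  P(1)·log₂(P(1)/Q(1)) = 0.311·log₂(0.311/0.0786) = 0.61712
  P(2)·log₂(P(2)/Q(2)) = 0.2099·log₂(0.2099/0.5454) = -0.28916
  P(3)·log₂(P(3)/Q(3)) = 0.4791·log₂(0.4791/0.376) = 0.16749

D_KL(P||Q) = 0.61712 - 0.28916 + 0.16749 = 0.49545 ≈ 0.4955 bits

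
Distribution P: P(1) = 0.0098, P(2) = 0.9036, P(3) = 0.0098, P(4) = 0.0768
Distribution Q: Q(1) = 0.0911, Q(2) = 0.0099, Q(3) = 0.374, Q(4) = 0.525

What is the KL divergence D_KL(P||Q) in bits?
5.5884 bits

D_KL(P||Q) = Σ P(x) log₂(P(x)/Q(x))

Computing term by term:
  P(1)·log₂(P(1)/Q(1)) = 0.0098·log₂(0.0098/0.0911) = -0.03152
  P(2)·log₂(P(2)/Q(2)) = 0.9036·log₂(0.9036/0.0099) = 5.88434
  P(3)·log₂(P(3)/Q(3)) = 0.0098·log₂(0.0098/0.374) = -0.05149
  P(4)·log₂(P(4)/Q(4)) = 0.0768·log₂(0.0768/0.525) = -0.21298

D_KL(P||Q) = -0.03152 + 5.88434 - 0.05149 - 0.21298 = 5.58835 ≈ 5.5884 bits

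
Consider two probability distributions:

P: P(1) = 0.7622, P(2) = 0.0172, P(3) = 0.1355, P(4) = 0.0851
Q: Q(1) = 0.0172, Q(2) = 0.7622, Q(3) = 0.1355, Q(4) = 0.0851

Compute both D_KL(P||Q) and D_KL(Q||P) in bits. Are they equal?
D_KL(P||Q) = 4.0749 bits, D_KL(Q||P) = 4.0749 bits. Yes, in this case they are equal (although KL divergence is not symmetric in general).

D_KL(P||Q) = Σ P(x) log₂(P(x)/Q(x))

Computing term by term:
  P(1)·log₂(P(1)/Q(1)) = 0.7622·log₂(0.7622/0.0172) = 4.16900
  P(2)·log₂(P(2)/Q(2)) = 0.0172·log₂(0.0172/0.7622) = -0.09408
  P(3)·log₂(P(3)/Q(3)) = 0.1355·log₂(0.1355/0.1355) = 0.00000
  P(4)·log₂(P(4)/Q(4)) = 0.0851·log₂(0.0851/0.0851) = 0.00000

D_KL(P||Q) = 4.16900 - 0.09408 + 0.00000 + 0.00000 = 4.07492 ≈ 4.0749 bits

D_KL(Q||P) = Σ Q(x) log₂(Q(x)/P(x))

Computing term by term:
  Q(1)·log₂(Q(1)/P(1)) = 0.0172·log₂(0.0172/0.7622) = -0.09408
  Q(2)·log₂(Q(2)/P(2)) = 0.7622·log₂(0.7622/0.0172) = 4.16900
  Q(3)·log₂(Q(3)/P(3)) = 0.1355·log₂(0.1355/0.1355) = 0.00000
  Q(4)·log₂(Q(4)/P(4)) = 0.0851·log₂(0.0851/0.0851) = 0.00000

D_KL(Q||P) = -0.09408 + 4.16900 + 0.00000 + 0.00000 = 4.07492 ≈ 4.0749 bits

These ARE equal here. Q is P with outcomes relabeled (Q(1) = P(2), Q(2) = P(1)) by a relabeling that is its own inverse, so the two sums contain exactly the same terms in a different order. This is a special case — KL divergence is not symmetric in general: D_KL(P||Q) ≠ D_KL(Q||P) for most P, Q.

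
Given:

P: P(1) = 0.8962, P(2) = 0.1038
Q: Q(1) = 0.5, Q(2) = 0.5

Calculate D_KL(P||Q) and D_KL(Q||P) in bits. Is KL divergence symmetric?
D_KL(P||Q) = 0.5191 bits, D_KL(Q||P) = 0.7131 bits. No, KL divergence is not symmetric.

D_KL(P||Q) = Σ P(x) log₂(P(x)/Q(x))

Computing term by term:
  P(1)·log₂(P(1)/Q(1)) = 0.8962·log₂(0.8962/0.5) = 0.75450
  P(2)·log₂(P(2)/Q(2)) = 0.1038·log₂(0.1038/0.5) = -0.23543

D_KL(P||Q) = 0.75450 - 0.23543 = 0.51907 ≈ 0.5191 bits

D_KL(Q||P) = Σ Q(x) log₂(Q(x)/P(x))

Computing term by term:
  Q(1)·log₂(Q(1)/P(1)) = 0.5·log₂(0.5/0.8962) = -0.42095
  Q(2)·log₂(Q(2)/P(2)) = 0.5·log₂(0.5/0.1038) = 1.13406

D_KL(Q||P) = -0.42095 + 1.13406 = 0.71311 ≈ 0.7131 bits

These are NOT equal (difference: 0.1940 bits). KL divergence is asymmetric: D_KL(P||Q) ≠ D_KL(Q||P) in general.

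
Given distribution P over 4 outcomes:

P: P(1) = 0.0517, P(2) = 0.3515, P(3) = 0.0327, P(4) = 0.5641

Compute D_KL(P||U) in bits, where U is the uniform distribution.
0.6216 bits

U(i) = 1/4 for all i

D_KL(P||U) = Σ P(x) log₂(P(x) / (1/4))
           = Σ P(x) log₂(P(x)) + log₂(4)
           = log₂(4) - H(P)

H(P) = -Σ P(x) log₂(P(x)):
  -P(1)·log₂(P(1)) = -(0.0517)·log₂(0.0517) = 0.22095
  -P(2)·log₂(P(2)) = -(0.3515)·log₂(0.3515) = 0.53020
  -P(3)·log₂(P(3)) = -(0.0327)·log₂(0.0327) = 0.16136
  -P(4)·log₂(P(4)) = -(0.5641)·log₂(0.5641) = 0.46593
H(P) = 0.22095 + 0.53020 + 0.16136 + 0.46593 = 1.37844 bits

log₂(4) = 2.00000 bits

D_KL(P||U) = 2.00000 - 1.37844 = 0.62156 ≈ 0.6216 bits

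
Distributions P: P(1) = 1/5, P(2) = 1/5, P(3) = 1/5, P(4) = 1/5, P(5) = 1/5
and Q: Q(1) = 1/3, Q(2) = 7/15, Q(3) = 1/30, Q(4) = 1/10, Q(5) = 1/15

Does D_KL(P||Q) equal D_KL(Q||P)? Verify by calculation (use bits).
D_KL(P||Q) = 0.6421 bits, D_KL(Q||P) = 0.5243 bits. No — D_KL(P||Q) ≠ D_KL(Q||P) for this pair.

D_KL(P||Q) = Σ P(x) log₂(P(x)/Q(x))

Computing term by term:
  P(1)·log₂(P(1)/Q(1)) = (1/5)·log₂((1/5)/(1/3)) = -0.14739
  P(2)·log₂(P(2)/Q(2)) = (1/5)·log₂((1/5)/(7/15)) = -0.24448
  P(3)·log₂(P(3)/Q(3)) = (1/5)·log₂((1/5)/(1/30)) = 0.51699
  P(4)·log₂(P(4)/Q(4)) = (1/5)·log₂((1/5)/(1/10)) = 0.20000
  P(5)·log₂(P(5)/Q(5)) = (1/5)·log₂((1/5)/(1/15)) = 0.31699

D_KL(P||Q) = -0.14739 - 0.24448 + 0.51699 + 0.20000 + 0.31699 = 0.64211 ≈ 0.6421 bits

D_KL(Q||P) = Σ Q(x) log₂(Q(x)/P(x))

Computing term by term:
  Q(1)·log₂(Q(1)/P(1)) = (1/3)·log₂((1/3)/(1/5)) = 0.24566
  Q(2)·log₂(Q(2)/P(2)) = (7/15)·log₂((7/15)/(1/5)) = 0.57045
  Q(3)·log₂(Q(3)/P(3)) = (1/30)·log₂((1/30)/(1/5)) = -0.08617
  Q(4)·log₂(Q(4)/P(4)) = (1/10)·log₂((1/10)/(1/5)) = -0.10000
  Q(5)·log₂(Q(5)/P(5)) = (1/15)·log₂((1/15)/(1/5)) = -0.10566

D_KL(Q||P) = 0.24566 + 0.57045 - 0.08617 - 0.10000 - 0.10566 = 0.52428 ≈ 0.5243 bits

These are NOT equal (difference: 0.1178 bits). KL divergence is asymmetric: D_KL(P||Q) ≠ D_KL(Q||P) in general.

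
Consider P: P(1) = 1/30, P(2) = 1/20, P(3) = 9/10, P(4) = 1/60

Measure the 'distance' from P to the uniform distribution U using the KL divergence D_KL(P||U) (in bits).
1.3851 bits

U(i) = 1/4 for all i

D_KL(P||U) = Σ P(x) log₂(P(x) / (1/4))
           = Σ P(x) log₂(P(x)) + log₂(4)
           = log₂(4) - H(P)

H(P) = -Σ P(x) log₂(P(x)):
  -P(1)·log₂(P(1)) = -(1/30)·log₂(1/30) = 0.16356
  -P(2)·log₂(P(2)) = -(1/20)·log₂(1/20) = 0.21610
  -P(3)·log₂(P(3)) = -(9/10)·log₂(9/10) = 0.13680
  -P(4)·log₂(P(4)) = -(1/60)·log₂(1/60) = 0.09845
H(P) = 0.16356 + 0.21610 + 0.13680 + 0.09845 = 0.61491 bits

log₂(4) = 2.00000 bits

D_KL(P||U) = 2.00000 - 0.61491 = 1.38509 ≈ 1.3851 bits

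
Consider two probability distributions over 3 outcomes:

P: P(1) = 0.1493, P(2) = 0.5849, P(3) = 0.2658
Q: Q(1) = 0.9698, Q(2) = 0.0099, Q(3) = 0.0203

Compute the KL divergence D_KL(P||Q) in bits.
4.0252 bits

D_KL(P||Q) = Σ P(x) log₂(P(x)/Q(x))

Computing term by term:
  P(1)·log₂(P(1)/Q(1)) = 0.1493·log₂(0.1493/0.9698) = -0.40303
  P(2)·log₂(P(2)/Q(2)) = 0.5849·log₂(0.5849/0.0099) = 3.44191
  P(3)·log₂(P(3)/Q(3)) = 0.2658·log₂(0.2658/0.0203) = 0.98633

D_KL(P||Q) = -0.40303 + 3.44191 + 0.98633 = 4.02521 ≈ 4.0252 bits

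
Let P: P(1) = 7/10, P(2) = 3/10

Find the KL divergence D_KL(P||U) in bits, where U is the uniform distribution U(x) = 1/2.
0.1187 bits

U(i) = 1/2 for all i

D_KL(P||U) = Σ P(x) log₂(P(x) / (1/2))
           = Σ P(x) log₂(P(x)) + log₂(2)
           = log₂(2) - H(P)

H(P) = -Σ P(x) log₂(P(x)):
  -P(1)·log₂(P(1)) = -(7/10)·log₂(7/10) = 0.36020
  -P(2)·log₂(P(2)) = -(3/10)·log₂(3/10) = 0.52109
H(P) = 0.36020 + 0.52109 = 0.88129 bits

log₂(2) = 1.00000 bits

D_KL(P||U) = 1.00000 - 0.88129 = 0.11871 ≈ 0.1187 bits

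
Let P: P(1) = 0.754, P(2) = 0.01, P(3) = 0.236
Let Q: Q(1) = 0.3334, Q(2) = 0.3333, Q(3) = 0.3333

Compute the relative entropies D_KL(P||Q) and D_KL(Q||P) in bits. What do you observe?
D_KL(P||Q) = 0.7196 bits, D_KL(Q||P) = 1.4596 bits. The two directions give different values (D_KL(Q||P) exceeds D_KL(P||Q) by 0.7400 bits): KL divergence is asymmetric.

D_KL(P||Q) = Σ P(x) log₂(P(x)/Q(x))

Computing term by term:
  P(1)·log₂(P(1)/Q(1)) = 0.754·log₂(0.754/0.3334) = 0.88769
  P(2)·log₂(P(2)/Q(2)) = 0.01·log₂(0.01/0.3333) = -0.05059
  P(3)·log₂(P(3)/Q(3)) = 0.236·log₂(0.236/0.3333) = -0.11754

D_KL(P||Q) = 0.88769 - 0.05059 - 0.11754 = 0.71956 ≈ 0.7196 bits

D_KL(Q||P) = Σ Q(x) log₂(Q(x)/P(x))

Computing term by term:
  Q(1)·log₂(Q(1)/P(1)) = 0.3334·log₂(0.3334/0.754) = -0.39252
  Q(2)·log₂(Q(2)/P(2)) = 0.3333·log₂(0.3333/0.01) = 1.68608
  Q(3)·log₂(Q(3)/P(3)) = 0.3333·log₂(0.3333/0.236) = 0.16599

D_KL(Q||P) = -0.39252 + 1.68608 + 0.16599 = 1.45955 ≈ 1.4596 bits

These are NOT equal (difference: 0.7400 bits). KL divergence is asymmetric: D_KL(P||Q) ≠ D_KL(Q||P) in general.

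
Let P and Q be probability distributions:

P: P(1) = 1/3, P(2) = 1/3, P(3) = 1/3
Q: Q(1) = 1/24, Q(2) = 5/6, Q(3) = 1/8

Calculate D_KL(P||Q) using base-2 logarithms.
1.0310 bits

D_KL(P||Q) = Σ P(x) log₂(P(x)/Q(x))

Computing term by term:
  P(1)·log₂(P(1)/Q(1)) = (1/3)·log₂((1/3)/(1/24)) = 1.00000
  P(2)·log₂(P(2)/Q(2)) = (1/3)·log₂((1/3)/(5/6)) = -0.44064
  P(3)·log₂(P(3)/Q(3)) = (1/3)·log₂((1/3)/(1/8)) = 0.47168

D_KL(P||Q) = 1.00000 - 0.44064 + 0.47168 = 1.03104 ≈ 1.0310 bits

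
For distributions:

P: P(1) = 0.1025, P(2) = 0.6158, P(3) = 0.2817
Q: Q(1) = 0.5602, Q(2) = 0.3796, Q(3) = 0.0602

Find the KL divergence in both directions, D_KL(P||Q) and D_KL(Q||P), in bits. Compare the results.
D_KL(P||Q) = 0.8058 bits, D_KL(Q||P) = 0.9737 bits. D_KL(Q||P) is larger than D_KL(P||Q) by 0.1679 bits; the two directions differ.

D_KL(P||Q) = Σ P(x) log₂(P(x)/Q(x))

Computing term by term:
  P(1)·log₂(P(1)/Q(1)) = 0.1025·log₂(0.1025/0.5602) = -0.25116
  P(2)·log₂(P(2)/Q(2)) = 0.6158·log₂(0.6158/0.3796) = 0.42982
  P(3)·log₂(P(3)/Q(3)) = 0.2817·log₂(0.2817/0.0602) = 0.62716

D_KL(P||Q) = -0.25116 + 0.42982 + 0.62716 = 0.80582 ≈ 0.8058 bits

D_KL(Q||P) = Σ Q(x) log₂(Q(x)/P(x))

Computing term by term:
  Q(1)·log₂(Q(1)/P(1)) = 0.5602·log₂(0.5602/0.1025) = 1.37267
  Q(2)·log₂(Q(2)/P(2)) = 0.3796·log₂(0.3796/0.6158) = -0.26495
  Q(3)·log₂(Q(3)/P(3)) = 0.0602·log₂(0.0602/0.2817) = -0.13402

D_KL(Q||P) = 1.37267 - 0.26495 - 0.13402 = 0.97370 ≈ 0.9737 bits

These are NOT equal (difference: 0.1679 bits). KL divergence is asymmetric: D_KL(P||Q) ≠ D_KL(Q||P) in general.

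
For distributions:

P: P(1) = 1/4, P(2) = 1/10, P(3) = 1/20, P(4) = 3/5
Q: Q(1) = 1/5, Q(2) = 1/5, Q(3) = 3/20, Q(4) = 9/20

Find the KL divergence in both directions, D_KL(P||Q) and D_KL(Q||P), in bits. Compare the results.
D_KL(P||Q) = 0.1503 bits, D_KL(Q||P) = 0.1866 bits. D_KL(Q||P) is larger than D_KL(P||Q) by 0.0363 bits; the two directions differ.

D_KL(P||Q) = Σ P(x) log₂(P(x)/Q(x))

Computing term by term:
  P(1)·log₂(P(1)/Q(1)) = (1/4)·log₂((1/4)/(1/5)) = 0.08048
  P(2)·log₂(P(2)/Q(2)) = (1/10)·log₂((1/10)/(1/5)) = -0.10000
  P(3)·log₂(P(3)/Q(3)) = (1/20)·log₂((1/20)/(3/20)) = -0.07925
  P(4)·log₂(P(4)/Q(4)) = (3/5)·log₂((3/5)/(9/20)) = 0.24902

D_KL(P||Q) = 0.08048 - 0.10000 - 0.07925 + 0.24902 = 0.15025 ≈ 0.1503 bits

D_KL(Q||P) = Σ Q(x) log₂(Q(x)/P(x))

Computing term by term:
  Q(1)·log₂(Q(1)/P(1)) = (1/5)·log₂((1/5)/(1/4)) = -0.06439
  Q(2)·log₂(Q(2)/P(2)) = (1/5)·log₂((1/5)/(1/10)) = 0.20000
  Q(3)·log₂(Q(3)/P(3)) = (3/20)·log₂((3/20)/(1/20)) = 0.23774
  Q(4)·log₂(Q(4)/P(4)) = (9/20)·log₂((9/20)/(3/5)) = -0.18677

D_KL(Q||P) = -0.06439 + 0.20000 + 0.23774 - 0.18677 = 0.18658 ≈ 0.1866 bits

These are NOT equal (difference: 0.0363 bits). KL divergence is asymmetric: D_KL(P||Q) ≠ D_KL(Q||P) in general.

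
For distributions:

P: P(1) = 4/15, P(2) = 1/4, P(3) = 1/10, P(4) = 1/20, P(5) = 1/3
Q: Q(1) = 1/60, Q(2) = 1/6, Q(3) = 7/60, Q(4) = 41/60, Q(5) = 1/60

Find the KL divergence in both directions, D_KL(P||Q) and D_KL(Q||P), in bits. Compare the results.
D_KL(P||Q) = 2.4427 bits, D_KL(Q||P) = 2.3677 bits. D_KL(P||Q) is larger than D_KL(Q||P) by 0.0750 bits; the two directions differ.

D_KL(P||Q) = Σ P(x) log₂(P(x)/Q(x))

Computing term by term:
  P(1)·log₂(P(1)/Q(1)) = (4/15)·log₂((4/15)/(1/60)) = 1.06667
  P(2)·log₂(P(2)/Q(2)) = (1/4)·log₂((1/4)/(1/6)) = 0.14624
  P(3)·log₂(P(3)/Q(3)) = (1/10)·log₂((1/10)/(7/60)) = -0.02224
  P(4)·log₂(P(4)/Q(4)) = (1/20)·log₂((1/20)/(41/60)) = -0.18863
  P(5)·log₂(P(5)/Q(5)) = (1/3)·log₂((1/3)/(1/60)) = 1.44064

D_KL(P||Q) = 1.06667 + 0.14624 - 0.02224 - 0.18863 + 1.44064 = 2.44268 ≈ 2.4427 bits

D_KL(Q||P) = Σ Q(x) log₂(Q(x)/P(x))

Computing term by term:
  Q(1)·log₂(Q(1)/P(1)) = (1/60)·log₂((1/60)/(4/15)) = -0.06667
  Q(2)·log₂(Q(2)/P(2)) = (1/6)·log₂((1/6)/(1/4)) = -0.09749
  Q(3)·log₂(Q(3)/P(3)) = (7/60)·log₂((7/60)/(1/10)) = 0.02595
  Q(4)·log₂(Q(4)/P(4)) = (41/60)·log₂((41/60)/(1/20)) = 2.57794
  Q(5)·log₂(Q(5)/P(5)) = (1/60)·log₂((1/60)/(1/3)) = -0.07203

D_KL(Q||P) = -0.06667 - 0.09749 + 0.02595 + 2.57794 - 0.07203 = 2.36770 ≈ 2.3677 bits

These are NOT equal (difference: 0.0750 bits). KL divergence is asymmetric: D_KL(P||Q) ≠ D_KL(Q||P) in general.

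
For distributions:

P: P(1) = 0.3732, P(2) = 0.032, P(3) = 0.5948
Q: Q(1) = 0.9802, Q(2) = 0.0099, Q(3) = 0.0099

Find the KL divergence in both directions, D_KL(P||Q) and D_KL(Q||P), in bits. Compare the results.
D_KL(P||Q) = 3.0488 bits, D_KL(Q||P) = 1.2903 bits. D_KL(P||Q) is larger than D_KL(Q||P) by 1.7585 bits; the two directions differ.

D_KL(P||Q) = Σ P(x) log₂(P(x)/Q(x))

Computing term by term:
  P(1)·log₂(P(1)/Q(1)) = 0.3732·log₂(0.3732/0.9802) = -0.51992
  P(2)·log₂(P(2)/Q(2)) = 0.032·log₂(0.032/0.0099) = 0.05416
  P(3)·log₂(P(3)/Q(3)) = 0.5948·log₂(0.5948/0.0099) = 3.51457

D_KL(P||Q) = -0.51992 + 0.05416 + 3.51457 = 3.04881 ≈ 3.0488 bits

D_KL(Q||P) = Σ Q(x) log₂(Q(x)/P(x))

Computing term by term:
  Q(1)·log₂(Q(1)/P(1)) = 0.9802·log₂(0.9802/0.3732) = 1.36554
  Q(2)·log₂(Q(2)/P(2)) = 0.0099·log₂(0.0099/0.032) = -0.01676
  Q(3)·log₂(Q(3)/P(3)) = 0.0099·log₂(0.0099/0.5948) = -0.05850

D_KL(Q||P) = 1.36554 - 0.01676 - 0.05850 = 1.29028 ≈ 1.2903 bits

These are NOT equal (difference: 1.7585 bits). KL divergence is asymmetric: D_KL(P||Q) ≠ D_KL(Q||P) in general.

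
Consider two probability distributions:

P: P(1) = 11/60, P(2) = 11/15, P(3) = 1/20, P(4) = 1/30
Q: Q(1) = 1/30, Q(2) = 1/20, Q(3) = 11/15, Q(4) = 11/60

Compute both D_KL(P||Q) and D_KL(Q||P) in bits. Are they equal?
D_KL(P||Q) = 3.0165 bits, D_KL(Q||P) = 3.0165 bits. Yes, in this case they are equal (although KL divergence is not symmetric in general).

D_KL(P||Q) = Σ P(x) log₂(P(x)/Q(x))

Computing term by term:
  P(1)·log₂(P(1)/Q(1)) = (11/60)·log₂((11/60)/(1/30)) = 0.45090
  P(2)·log₂(P(2)/Q(2)) = (11/15)·log₂((11/15)/(1/20)) = 2.84128
  P(3)·log₂(P(3)/Q(3)) = (1/20)·log₂((1/20)/(11/15)) = -0.19372
  P(4)·log₂(P(4)/Q(4)) = (1/30)·log₂((1/30)/(11/60)) = -0.08198

D_KL(P||Q) = 0.45090 + 2.84128 - 0.19372 - 0.08198 = 3.01648 ≈ 3.0165 bits

D_KL(Q||P) = Σ Q(x) log₂(Q(x)/P(x))

Computing term by term:
  Q(1)·log₂(Q(1)/P(1)) = (1/30)·log₂((1/30)/(11/60)) = -0.08198
  Q(2)·log₂(Q(2)/P(2)) = (1/20)·log₂((1/20)/(11/15)) = -0.19372
  Q(3)·log₂(Q(3)/P(3)) = (11/15)·log₂((11/15)/(1/20)) = 2.84128
  Q(4)·log₂(Q(4)/P(4)) = (11/60)·log₂((11/60)/(1/30)) = 0.45090

D_KL(Q||P) = -0.08198 - 0.19372 + 2.84128 + 0.45090 = 3.01648 ≈ 3.0165 bits

These ARE equal here. Q is P with outcomes relabeled (Q(1) = P(4), Q(2) = P(3), Q(3) = P(2), Q(4) = P(1)) by a relabeling that is its own inverse, so the two sums contain exactly the same terms in a different order. This is a special case — KL divergence is not symmetric in general: D_KL(P||Q) ≠ D_KL(Q||P) for most P, Q.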